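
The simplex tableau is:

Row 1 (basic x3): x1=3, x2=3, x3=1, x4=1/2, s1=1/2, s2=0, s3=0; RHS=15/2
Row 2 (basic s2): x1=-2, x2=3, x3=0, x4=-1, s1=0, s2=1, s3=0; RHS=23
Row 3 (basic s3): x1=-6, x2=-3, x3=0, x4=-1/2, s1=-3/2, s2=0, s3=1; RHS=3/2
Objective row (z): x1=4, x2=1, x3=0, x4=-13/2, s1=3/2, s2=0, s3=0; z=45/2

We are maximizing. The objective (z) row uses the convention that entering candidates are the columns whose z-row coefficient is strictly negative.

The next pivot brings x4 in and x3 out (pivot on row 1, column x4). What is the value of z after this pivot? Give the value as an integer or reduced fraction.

120

Minimum ratio for x4: (15/2)/(1/2) = 15.
z changes by −(z-row coeff of x4)·ratio = −(-13/2)·15 = 195/2.
New z = 45/2 + (195/2) = 120.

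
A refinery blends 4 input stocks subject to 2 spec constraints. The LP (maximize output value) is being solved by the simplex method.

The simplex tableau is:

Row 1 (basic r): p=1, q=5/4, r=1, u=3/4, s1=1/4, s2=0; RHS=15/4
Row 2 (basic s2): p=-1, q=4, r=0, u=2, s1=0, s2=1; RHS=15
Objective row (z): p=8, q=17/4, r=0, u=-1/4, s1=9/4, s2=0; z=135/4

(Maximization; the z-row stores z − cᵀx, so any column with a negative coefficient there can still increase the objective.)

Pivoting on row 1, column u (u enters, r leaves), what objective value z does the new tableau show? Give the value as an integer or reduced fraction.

35

Minimum ratio for u: (15/4)/(3/4) = 5.
z changes by −(z-row coeff of u)·ratio = −(-1/4)·5 = 5/4.
New z = 135/4 + (5/4) = 35.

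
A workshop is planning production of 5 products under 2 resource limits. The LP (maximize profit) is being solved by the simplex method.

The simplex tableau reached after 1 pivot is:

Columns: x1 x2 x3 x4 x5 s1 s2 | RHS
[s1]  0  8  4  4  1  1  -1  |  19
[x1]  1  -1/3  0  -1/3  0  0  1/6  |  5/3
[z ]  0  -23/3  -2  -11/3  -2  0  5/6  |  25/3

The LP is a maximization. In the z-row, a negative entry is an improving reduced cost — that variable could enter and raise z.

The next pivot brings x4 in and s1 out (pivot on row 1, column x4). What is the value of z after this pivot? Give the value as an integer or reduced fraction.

Minimum ratio for x4: 19/4 = 19/4.
z changes by −(z-row coeff of x4)·ratio = −(-11/3)·(19/4) = 209/12.
New z = 25/3 + (209/12) = 103/4.

103/4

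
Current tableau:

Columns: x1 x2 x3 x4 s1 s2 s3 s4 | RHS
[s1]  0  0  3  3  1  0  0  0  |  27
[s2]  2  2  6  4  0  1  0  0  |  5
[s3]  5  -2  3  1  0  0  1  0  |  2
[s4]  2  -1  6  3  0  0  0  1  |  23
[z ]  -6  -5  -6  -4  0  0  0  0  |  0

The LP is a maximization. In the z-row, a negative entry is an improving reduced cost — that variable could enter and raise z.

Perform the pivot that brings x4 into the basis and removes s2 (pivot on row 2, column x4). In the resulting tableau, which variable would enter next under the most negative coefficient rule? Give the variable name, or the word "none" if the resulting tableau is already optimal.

Pivot element 4. New z-row = old z-row − (-4)·(row 2/4).
Updated z-row coefficients: x1: -4, x2: -3, x3: 0, x4: 0, s1: 0, s2: 1, s3: 0, s4: 0.
The most negative is -4 in column x1, so x1 would enter next.

x1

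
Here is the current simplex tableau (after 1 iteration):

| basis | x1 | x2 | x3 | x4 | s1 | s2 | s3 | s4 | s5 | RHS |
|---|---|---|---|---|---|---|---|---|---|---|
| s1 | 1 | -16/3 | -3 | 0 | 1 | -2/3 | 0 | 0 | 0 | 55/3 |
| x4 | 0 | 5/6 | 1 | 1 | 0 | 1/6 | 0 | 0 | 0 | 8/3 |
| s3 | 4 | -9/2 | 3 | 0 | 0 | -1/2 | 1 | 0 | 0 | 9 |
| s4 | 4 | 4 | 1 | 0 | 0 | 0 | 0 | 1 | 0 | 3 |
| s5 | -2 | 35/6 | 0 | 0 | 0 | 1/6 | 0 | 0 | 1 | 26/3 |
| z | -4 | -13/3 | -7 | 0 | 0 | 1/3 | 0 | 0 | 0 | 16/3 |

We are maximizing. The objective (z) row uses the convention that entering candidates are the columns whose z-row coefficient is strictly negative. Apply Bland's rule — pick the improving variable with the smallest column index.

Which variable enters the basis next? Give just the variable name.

Objective-row coefficients: x1: -4, x2: -13/3, x3: -7, x4: 0, s1: 0, s2: 1/3, s3: 0, s4: 0, s5: 0.
Improving columns: x1, x2, x3. Bland's rule picks the smallest column index → x1.

x1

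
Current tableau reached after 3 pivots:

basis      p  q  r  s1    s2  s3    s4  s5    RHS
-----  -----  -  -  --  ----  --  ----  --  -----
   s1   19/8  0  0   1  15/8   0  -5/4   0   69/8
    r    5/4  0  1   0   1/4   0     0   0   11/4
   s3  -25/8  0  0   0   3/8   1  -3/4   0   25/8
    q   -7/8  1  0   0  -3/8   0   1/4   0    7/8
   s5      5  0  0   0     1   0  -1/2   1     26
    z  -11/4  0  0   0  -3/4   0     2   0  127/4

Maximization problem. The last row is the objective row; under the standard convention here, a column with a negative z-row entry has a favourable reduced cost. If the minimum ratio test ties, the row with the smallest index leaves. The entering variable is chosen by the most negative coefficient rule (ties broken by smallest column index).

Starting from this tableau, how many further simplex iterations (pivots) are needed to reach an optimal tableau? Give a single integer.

2

pivot: p in, r out → z = 189/5
pivot: s2 in, s1 out → z = 268/7
No improving column remains; optimal.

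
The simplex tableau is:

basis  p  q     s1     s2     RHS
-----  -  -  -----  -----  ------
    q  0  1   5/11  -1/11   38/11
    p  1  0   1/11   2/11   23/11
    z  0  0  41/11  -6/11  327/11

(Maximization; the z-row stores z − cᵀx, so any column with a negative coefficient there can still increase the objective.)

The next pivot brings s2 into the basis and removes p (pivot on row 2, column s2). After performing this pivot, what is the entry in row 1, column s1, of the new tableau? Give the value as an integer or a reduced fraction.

1/2

Pivot element is row 2, column s2: 2/11.
Normalize row 2: new (row 2, s1) = (1/11)/(2/11) = 1/2.
row 1 ← row 1 − (-1/11)·(new row 2): 5/11 − (-1/11)·(1/2) = 1/2.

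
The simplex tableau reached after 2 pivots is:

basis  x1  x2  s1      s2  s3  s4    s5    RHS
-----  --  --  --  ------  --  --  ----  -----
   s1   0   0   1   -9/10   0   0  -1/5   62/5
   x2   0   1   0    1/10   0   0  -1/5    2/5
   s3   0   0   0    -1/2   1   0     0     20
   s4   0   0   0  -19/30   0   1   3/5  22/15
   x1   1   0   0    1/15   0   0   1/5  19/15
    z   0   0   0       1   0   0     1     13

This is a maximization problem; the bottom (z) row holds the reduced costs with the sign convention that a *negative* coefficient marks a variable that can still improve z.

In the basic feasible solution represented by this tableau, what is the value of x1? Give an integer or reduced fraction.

19/15

x1 is basic (row 5); its value is the RHS of that row: 19/15.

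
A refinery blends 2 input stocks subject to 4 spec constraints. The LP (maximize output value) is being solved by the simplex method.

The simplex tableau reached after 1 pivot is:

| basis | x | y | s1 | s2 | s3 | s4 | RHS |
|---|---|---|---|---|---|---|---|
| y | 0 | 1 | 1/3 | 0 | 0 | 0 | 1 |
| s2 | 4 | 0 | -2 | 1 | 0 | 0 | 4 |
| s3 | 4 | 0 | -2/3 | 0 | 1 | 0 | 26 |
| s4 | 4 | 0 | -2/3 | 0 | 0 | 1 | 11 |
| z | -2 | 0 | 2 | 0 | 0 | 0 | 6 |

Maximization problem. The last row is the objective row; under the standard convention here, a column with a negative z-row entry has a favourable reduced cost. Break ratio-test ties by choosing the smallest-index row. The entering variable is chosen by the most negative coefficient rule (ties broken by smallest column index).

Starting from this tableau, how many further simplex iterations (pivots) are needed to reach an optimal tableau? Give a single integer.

pivot: x in, s2 out → z = 8
No improving column remains; optimal.

1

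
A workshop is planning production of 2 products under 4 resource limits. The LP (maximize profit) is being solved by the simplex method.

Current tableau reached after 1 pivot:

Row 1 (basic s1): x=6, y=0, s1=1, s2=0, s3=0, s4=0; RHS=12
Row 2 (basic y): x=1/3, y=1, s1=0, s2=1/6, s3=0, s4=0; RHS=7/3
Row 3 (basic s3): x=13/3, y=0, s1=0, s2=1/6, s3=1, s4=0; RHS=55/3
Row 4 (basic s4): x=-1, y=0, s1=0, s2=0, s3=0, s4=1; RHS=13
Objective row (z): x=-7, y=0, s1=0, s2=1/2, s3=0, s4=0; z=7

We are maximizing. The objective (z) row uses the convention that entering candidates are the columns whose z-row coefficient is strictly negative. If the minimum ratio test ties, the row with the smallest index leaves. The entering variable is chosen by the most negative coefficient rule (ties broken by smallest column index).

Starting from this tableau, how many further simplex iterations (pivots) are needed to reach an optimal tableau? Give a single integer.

pivot: x in, s1 out → z = 21
No improving column remains; optimal.

1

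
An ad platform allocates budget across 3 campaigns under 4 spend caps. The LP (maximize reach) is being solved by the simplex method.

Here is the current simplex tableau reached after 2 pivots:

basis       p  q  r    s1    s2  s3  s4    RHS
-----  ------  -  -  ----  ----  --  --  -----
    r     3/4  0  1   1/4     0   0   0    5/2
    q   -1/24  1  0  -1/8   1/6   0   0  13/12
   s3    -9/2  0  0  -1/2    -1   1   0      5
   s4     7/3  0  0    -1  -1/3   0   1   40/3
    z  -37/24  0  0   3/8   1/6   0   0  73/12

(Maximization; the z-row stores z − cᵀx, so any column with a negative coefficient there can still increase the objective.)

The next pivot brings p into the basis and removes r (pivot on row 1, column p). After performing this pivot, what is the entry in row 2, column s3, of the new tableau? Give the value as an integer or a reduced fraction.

0

Pivot element is row 1, column p: 3/4.
Normalize row 1: new (row 1, s3) = 0/(3/4) = 0.
row 2 ← row 2 − (-1/24)·(new row 1): 0 − (-1/24)·0 = 0.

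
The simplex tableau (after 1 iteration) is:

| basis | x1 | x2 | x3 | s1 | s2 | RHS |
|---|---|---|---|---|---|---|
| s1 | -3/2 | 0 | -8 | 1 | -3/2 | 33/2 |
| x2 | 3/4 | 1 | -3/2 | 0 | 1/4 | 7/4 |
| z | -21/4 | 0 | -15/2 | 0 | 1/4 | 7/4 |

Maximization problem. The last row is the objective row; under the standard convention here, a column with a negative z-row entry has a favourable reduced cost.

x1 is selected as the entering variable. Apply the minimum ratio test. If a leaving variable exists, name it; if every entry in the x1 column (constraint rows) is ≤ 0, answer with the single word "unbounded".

x2

Ratios: row 1 (s1): entry -3/2 ≤ 0, skip; row 2 (x2): (7/4)/(3/4) = 7/3.
Minimum ratio is in the x2 row, so x2 leaves.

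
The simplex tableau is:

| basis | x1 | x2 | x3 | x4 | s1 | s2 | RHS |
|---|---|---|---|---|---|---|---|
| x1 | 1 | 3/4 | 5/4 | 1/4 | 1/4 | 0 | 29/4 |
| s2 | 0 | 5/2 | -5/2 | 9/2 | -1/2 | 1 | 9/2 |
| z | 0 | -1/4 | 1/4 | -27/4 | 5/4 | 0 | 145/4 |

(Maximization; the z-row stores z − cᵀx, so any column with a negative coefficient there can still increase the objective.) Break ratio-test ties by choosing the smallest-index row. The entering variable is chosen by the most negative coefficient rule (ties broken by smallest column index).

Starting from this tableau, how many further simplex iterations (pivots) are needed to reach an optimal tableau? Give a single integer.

pivot: x4 in, s2 out → z = 43
pivot: x3 in, x1 out → z = 1516/25
No improving column remains; optimal.

2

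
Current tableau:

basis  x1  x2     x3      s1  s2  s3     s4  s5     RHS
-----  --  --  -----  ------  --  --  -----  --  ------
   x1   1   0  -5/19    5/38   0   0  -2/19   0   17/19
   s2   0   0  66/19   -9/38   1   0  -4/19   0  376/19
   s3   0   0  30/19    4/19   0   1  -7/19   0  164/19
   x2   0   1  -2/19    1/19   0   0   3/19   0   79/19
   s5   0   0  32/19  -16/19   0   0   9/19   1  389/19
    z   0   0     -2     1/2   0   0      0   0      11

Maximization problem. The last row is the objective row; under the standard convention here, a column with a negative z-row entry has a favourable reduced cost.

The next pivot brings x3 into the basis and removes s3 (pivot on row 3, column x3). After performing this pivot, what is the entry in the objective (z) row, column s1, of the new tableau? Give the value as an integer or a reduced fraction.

23/30

Pivot element is row 3, column x3: 30/19.
Normalize row 3: new (row 3, s1) = (4/19)/(30/19) = 2/15.
z-row ← z-row − (-2)·(new row 3): 1/2 − (-2)·(2/15) = 23/30.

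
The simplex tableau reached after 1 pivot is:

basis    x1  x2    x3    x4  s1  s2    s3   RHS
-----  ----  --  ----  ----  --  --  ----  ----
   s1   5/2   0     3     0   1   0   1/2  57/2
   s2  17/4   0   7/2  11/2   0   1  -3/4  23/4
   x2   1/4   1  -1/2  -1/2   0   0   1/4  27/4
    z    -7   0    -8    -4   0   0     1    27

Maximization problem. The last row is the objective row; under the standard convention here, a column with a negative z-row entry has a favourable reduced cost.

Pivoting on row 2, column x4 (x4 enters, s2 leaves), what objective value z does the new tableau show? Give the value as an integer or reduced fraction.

Minimum ratio for x4: (23/4)/(11/2) = 23/22.
z changes by −(z-row coeff of x4)·ratio = −(-4)·(23/22) = 46/11.
New z = 27 + (46/11) = 343/11.

343/11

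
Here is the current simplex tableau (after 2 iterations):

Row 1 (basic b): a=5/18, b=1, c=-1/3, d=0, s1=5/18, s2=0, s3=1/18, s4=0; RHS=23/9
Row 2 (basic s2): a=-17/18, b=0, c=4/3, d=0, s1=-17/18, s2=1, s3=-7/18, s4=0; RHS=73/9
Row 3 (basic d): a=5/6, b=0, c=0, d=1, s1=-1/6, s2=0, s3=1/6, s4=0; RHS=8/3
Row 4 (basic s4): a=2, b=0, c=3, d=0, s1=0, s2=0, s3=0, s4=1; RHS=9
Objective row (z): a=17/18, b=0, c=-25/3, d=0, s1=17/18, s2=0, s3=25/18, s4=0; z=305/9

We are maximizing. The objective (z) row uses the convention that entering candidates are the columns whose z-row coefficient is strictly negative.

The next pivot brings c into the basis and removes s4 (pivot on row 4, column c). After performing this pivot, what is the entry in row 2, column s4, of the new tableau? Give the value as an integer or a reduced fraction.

-4/9

Pivot element is row 4, column c: 3.
Normalize row 4: new (row 4, s4) = 1/3 = 1/3.
row 2 ← row 2 − (4/3)·(new row 4): 0 − (4/3)·(1/3) = -4/9.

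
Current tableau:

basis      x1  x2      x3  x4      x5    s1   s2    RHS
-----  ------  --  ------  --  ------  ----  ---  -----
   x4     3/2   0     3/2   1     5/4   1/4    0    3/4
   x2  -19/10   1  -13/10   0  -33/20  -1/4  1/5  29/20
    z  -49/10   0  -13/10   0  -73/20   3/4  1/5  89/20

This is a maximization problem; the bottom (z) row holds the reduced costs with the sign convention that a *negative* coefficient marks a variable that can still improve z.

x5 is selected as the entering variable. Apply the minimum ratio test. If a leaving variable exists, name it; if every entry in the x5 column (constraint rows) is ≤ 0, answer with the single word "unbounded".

x4

Ratios: row 1 (x4): (3/4)/(5/4) = 3/5; row 2 (x2): entry -33/20 ≤ 0, skip.
Minimum ratio is in the x4 row, so x4 leaves.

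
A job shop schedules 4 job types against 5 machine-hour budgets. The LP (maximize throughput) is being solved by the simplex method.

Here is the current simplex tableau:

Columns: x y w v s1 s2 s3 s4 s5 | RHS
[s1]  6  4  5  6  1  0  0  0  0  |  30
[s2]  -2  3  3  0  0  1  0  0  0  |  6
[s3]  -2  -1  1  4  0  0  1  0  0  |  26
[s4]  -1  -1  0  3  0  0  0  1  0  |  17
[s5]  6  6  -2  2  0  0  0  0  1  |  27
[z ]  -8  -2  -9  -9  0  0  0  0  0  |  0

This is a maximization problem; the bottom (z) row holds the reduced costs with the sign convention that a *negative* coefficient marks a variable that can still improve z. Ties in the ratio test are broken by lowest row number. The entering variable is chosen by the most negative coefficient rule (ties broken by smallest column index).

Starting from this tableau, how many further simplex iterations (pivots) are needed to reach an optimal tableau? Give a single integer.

2

pivot: w in, s2 out → z = 18
pivot: x in, s1 out → z = 48
No improving column remains; optimal.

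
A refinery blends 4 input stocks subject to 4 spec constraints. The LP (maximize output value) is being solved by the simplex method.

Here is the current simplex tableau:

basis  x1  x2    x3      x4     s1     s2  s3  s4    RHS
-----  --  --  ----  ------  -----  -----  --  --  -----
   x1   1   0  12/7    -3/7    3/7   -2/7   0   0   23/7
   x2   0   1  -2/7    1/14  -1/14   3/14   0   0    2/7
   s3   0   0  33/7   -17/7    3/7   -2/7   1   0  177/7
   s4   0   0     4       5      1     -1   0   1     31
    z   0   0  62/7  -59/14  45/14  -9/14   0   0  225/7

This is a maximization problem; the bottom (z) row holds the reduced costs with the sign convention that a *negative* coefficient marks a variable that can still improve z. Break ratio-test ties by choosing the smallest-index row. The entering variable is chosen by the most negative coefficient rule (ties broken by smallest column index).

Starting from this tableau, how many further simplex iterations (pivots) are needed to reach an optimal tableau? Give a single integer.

2

pivot: x4 in, x2 out → z = 49
pivot: x3 in, s4 out → z = 158/3
No improving column remains; optimal.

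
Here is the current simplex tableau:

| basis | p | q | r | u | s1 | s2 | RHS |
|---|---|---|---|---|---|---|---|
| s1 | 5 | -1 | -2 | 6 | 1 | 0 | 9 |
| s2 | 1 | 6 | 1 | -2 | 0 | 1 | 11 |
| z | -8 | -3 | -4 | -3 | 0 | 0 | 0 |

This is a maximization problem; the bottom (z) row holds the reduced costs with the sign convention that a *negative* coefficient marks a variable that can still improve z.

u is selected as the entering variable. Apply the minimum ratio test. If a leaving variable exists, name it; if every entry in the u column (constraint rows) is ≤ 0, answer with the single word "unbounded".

s1

Ratios: row 1 (s1): 9/6 = 3/2; row 2 (s2): entry -2 ≤ 0, skip.
Minimum ratio is in the s1 row, so s1 leaves.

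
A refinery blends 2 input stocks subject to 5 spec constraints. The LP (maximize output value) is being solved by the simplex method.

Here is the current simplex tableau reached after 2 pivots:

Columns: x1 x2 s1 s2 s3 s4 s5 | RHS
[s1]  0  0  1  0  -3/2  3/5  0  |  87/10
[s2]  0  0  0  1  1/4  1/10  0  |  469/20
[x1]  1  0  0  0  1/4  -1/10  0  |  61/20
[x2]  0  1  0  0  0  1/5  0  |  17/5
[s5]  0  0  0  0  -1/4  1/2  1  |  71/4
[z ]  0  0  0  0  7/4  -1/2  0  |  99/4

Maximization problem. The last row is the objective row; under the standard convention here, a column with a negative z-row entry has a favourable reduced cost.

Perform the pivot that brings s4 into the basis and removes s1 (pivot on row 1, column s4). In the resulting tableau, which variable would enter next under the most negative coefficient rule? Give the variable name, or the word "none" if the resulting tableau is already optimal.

Pivot element 3/5. New z-row = old z-row − (-1/2)·(row 1/(3/5)).
Updated z-row coefficients: x1: 0, x2: 0, s1: 5/6, s2: 0, s3: 1/2, s4: 0, s5: 0.
No coefficient is strictly negative; the tableau after this pivot is optimal.

none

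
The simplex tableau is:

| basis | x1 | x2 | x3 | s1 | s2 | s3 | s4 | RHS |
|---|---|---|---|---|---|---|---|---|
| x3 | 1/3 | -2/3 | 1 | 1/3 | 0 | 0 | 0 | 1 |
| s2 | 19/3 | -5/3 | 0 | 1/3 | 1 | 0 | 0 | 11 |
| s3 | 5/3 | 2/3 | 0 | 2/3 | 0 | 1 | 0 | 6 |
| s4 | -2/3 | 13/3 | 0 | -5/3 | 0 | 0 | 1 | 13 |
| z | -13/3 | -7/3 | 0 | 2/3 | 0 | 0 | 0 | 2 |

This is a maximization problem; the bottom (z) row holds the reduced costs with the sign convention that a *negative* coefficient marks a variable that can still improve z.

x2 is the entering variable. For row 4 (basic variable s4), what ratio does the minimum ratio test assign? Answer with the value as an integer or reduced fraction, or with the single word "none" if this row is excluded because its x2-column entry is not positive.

3

Ratio = RHS / (x2 entry) = 13 / (13/3) = 3.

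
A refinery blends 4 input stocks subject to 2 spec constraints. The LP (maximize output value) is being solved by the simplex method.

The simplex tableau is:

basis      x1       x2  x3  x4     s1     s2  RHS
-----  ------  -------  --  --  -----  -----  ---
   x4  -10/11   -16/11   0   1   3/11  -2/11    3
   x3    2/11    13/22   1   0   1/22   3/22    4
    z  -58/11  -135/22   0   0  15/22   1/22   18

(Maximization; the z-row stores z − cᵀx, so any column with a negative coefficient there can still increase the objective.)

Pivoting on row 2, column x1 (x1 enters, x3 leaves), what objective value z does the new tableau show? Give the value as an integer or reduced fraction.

Minimum ratio for x1: 4/(2/11) = 22.
z changes by −(z-row coeff of x1)·ratio = −(-58/11)·22 = 116.
New z = 18 + 116 = 134.

134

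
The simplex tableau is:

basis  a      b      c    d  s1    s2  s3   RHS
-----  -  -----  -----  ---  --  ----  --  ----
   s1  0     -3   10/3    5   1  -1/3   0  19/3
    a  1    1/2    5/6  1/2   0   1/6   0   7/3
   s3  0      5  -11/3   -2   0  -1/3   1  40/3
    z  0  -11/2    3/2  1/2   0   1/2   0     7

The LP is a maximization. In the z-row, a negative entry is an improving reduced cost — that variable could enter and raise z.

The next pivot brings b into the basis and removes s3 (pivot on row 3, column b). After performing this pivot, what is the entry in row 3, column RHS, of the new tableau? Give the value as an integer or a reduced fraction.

Pivot element is row 3, column b: 5.
Normalize row 3: new (row 3, RHS) = (40/3)/5 = 8/3.
Row 3 is the pivot row, so the entry is 8/3.

8/3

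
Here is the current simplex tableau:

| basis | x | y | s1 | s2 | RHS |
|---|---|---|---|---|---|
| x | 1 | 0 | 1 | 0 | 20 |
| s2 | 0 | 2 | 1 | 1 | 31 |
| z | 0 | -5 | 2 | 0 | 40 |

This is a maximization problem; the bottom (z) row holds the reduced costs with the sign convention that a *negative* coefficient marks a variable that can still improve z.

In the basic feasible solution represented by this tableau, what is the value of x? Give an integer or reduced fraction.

20

x is basic (row 1); its value is the RHS of that row: 20.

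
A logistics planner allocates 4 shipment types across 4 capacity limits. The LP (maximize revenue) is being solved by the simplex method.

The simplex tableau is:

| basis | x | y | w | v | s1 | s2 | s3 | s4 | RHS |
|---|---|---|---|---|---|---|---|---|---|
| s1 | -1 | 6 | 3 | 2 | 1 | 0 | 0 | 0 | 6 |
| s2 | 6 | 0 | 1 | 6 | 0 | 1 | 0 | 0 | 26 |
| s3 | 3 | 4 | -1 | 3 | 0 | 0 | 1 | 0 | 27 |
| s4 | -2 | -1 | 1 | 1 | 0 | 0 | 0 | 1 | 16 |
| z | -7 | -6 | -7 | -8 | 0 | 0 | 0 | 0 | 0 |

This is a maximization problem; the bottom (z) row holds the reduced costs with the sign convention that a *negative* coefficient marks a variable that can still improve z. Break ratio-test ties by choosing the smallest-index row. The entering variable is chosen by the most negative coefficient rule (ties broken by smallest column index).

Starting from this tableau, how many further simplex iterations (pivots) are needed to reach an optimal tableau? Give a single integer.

3

pivot: v in, s1 out → z = 24
pivot: x in, s2 out → z = 304/9
pivot: w in, v out → z = 938/19
No improving column remains; optimal.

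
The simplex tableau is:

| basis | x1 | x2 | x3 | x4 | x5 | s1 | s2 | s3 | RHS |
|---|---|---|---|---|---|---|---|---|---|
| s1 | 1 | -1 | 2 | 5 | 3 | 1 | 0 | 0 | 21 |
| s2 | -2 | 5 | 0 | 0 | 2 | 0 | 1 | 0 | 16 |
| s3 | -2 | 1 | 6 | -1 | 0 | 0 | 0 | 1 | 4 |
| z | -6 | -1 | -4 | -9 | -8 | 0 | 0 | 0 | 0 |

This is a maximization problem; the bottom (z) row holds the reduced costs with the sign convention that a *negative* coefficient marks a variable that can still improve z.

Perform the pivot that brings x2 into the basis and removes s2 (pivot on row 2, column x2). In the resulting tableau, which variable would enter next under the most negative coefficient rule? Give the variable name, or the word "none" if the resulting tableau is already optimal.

Pivot element 5. New z-row = old z-row − (-1)·(row 2/5).
Updated z-row coefficients: x1: -32/5, x2: 0, x3: -4, x4: -9, x5: -38/5, s1: 0, s2: 1/5, s3: 0.
The most negative is -9 in column x4, so x4 would enter next.

x4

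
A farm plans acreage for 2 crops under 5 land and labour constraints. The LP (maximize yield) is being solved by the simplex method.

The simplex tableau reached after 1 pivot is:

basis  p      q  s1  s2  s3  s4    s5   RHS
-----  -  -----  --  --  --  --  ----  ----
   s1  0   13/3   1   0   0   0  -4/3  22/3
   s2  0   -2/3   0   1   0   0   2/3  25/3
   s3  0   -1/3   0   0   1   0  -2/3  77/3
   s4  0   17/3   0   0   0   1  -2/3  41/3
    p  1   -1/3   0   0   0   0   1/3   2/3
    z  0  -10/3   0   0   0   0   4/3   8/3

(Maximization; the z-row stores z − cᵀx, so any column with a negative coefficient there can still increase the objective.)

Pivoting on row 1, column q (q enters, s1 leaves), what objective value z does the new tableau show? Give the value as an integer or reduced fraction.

108/13

Minimum ratio for q: (22/3)/(13/3) = 22/13.
z changes by −(z-row coeff of q)·ratio = −(-10/3)·(22/13) = 220/39.
New z = 8/3 + (220/39) = 108/13.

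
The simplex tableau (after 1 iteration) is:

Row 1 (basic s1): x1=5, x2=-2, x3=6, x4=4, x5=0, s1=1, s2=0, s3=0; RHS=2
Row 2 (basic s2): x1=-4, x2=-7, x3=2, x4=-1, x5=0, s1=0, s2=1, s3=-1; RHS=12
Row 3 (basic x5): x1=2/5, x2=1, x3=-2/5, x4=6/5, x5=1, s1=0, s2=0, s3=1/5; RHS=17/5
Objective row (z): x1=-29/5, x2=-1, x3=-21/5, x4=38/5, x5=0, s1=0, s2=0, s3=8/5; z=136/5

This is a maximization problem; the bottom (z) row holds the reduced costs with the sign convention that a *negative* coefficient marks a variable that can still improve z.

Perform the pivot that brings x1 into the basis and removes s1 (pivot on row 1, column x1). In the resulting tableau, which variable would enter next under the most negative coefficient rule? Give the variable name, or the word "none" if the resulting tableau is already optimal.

x2

Pivot element 5. New z-row = old z-row − (-29/5)·(row 1/5).
Updated z-row coefficients: x1: 0, x2: -83/25, x3: 69/25, x4: 306/25, x5: 0, s1: 29/25, s2: 0, s3: 8/5.
The most negative is -83/25 in column x2, so x2 would enter next.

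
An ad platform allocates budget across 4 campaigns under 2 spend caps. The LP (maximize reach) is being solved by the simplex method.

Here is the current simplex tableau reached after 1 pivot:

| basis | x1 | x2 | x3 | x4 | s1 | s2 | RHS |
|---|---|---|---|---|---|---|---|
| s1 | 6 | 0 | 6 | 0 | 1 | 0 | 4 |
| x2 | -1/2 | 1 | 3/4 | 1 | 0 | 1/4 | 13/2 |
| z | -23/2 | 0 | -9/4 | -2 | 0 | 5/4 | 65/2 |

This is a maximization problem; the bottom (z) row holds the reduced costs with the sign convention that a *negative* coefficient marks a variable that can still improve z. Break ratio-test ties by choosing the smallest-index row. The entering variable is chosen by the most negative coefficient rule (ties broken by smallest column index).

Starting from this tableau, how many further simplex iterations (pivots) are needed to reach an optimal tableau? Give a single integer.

2

pivot: x1 in, s1 out → z = 241/6
pivot: x4 in, x2 out → z = 323/6
No improving column remains; optimal.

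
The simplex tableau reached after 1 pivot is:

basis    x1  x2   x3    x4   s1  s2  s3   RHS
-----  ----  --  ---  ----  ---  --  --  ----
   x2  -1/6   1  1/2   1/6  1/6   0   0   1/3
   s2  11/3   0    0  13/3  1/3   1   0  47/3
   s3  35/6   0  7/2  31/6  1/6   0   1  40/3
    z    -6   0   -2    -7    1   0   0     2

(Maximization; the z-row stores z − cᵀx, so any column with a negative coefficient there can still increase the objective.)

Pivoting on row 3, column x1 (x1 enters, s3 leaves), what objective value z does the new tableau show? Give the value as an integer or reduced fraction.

Minimum ratio for x1: (40/3)/(35/6) = 16/7.
z changes by −(z-row coeff of x1)·ratio = −(-6)·(16/7) = 96/7.
New z = 2 + (96/7) = 110/7.

110/7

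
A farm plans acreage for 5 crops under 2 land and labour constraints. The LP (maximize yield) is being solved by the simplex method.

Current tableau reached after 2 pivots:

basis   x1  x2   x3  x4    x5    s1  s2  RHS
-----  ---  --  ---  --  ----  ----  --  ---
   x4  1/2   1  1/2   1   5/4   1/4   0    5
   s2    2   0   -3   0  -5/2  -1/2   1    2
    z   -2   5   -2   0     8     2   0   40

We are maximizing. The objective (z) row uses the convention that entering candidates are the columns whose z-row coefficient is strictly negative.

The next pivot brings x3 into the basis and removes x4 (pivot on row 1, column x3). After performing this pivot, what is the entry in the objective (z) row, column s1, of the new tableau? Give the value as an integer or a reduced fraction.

Pivot element is row 1, column x3: 1/2.
Normalize row 1: new (row 1, s1) = (1/4)/(1/2) = 1/2.
z-row ← z-row − (-2)·(new row 1): 2 − (-2)·(1/2) = 3.

3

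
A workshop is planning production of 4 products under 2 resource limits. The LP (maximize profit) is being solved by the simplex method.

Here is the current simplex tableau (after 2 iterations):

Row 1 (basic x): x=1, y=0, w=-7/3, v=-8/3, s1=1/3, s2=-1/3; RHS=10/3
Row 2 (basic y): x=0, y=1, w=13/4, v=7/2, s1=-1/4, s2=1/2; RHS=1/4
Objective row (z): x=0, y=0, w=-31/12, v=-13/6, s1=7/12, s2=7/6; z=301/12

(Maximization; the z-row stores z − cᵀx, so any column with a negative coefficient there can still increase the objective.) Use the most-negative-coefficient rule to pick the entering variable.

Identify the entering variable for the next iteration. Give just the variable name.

Objective-row coefficients: x: 0, y: 0, w: -31/12, v: -13/6, s1: 7/12, s2: 7/6.
The most negative is -31/12 in column w, so w enters.

w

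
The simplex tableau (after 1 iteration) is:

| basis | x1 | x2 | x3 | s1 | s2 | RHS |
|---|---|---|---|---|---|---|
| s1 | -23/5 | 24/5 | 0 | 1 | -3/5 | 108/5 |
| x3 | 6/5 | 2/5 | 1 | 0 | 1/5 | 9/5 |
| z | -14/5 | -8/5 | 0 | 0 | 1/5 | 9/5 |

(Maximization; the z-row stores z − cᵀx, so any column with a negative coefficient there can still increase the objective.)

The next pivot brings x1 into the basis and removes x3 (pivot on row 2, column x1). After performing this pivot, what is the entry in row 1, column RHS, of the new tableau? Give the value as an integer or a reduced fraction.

57/2

Pivot element is row 2, column x1: 6/5.
Normalize row 2: new (row 2, RHS) = (9/5)/(6/5) = 3/2.
row 1 ← row 1 − (-23/5)·(new row 2): 108/5 − (-23/5)·(3/2) = 57/2.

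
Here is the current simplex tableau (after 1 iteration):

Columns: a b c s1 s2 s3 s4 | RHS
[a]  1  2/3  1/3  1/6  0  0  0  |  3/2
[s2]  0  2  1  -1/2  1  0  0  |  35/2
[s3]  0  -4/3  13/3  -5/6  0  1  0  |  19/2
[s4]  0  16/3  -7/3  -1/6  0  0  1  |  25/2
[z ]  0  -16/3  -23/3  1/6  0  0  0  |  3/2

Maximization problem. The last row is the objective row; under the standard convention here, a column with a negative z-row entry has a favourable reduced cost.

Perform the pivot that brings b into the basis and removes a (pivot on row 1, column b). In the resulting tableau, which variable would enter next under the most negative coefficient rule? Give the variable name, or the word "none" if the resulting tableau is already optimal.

c

Pivot element 2/3. New z-row = old z-row − (-16/3)·(row 1/(2/3)).
Updated z-row coefficients: a: 8, b: 0, c: -5, s1: 3/2, s2: 0, s3: 0, s4: 0.
The most negative is -5 in column c, so c would enter next.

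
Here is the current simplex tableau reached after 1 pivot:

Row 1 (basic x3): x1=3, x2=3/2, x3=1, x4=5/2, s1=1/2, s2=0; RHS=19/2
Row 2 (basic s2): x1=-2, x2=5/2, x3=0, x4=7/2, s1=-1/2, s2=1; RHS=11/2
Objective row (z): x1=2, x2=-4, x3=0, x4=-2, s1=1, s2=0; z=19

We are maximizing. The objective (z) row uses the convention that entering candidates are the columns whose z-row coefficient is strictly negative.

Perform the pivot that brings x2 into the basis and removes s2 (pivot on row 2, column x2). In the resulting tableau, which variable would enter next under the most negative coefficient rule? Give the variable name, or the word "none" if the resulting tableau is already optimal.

Pivot element 5/2. New z-row = old z-row − (-4)·(row 2/(5/2)).
Updated z-row coefficients: x1: -6/5, x2: 0, x3: 0, x4: 18/5, s1: 1/5, s2: 8/5.
The most negative is -6/5 in column x1, so x1 would enter next.

x1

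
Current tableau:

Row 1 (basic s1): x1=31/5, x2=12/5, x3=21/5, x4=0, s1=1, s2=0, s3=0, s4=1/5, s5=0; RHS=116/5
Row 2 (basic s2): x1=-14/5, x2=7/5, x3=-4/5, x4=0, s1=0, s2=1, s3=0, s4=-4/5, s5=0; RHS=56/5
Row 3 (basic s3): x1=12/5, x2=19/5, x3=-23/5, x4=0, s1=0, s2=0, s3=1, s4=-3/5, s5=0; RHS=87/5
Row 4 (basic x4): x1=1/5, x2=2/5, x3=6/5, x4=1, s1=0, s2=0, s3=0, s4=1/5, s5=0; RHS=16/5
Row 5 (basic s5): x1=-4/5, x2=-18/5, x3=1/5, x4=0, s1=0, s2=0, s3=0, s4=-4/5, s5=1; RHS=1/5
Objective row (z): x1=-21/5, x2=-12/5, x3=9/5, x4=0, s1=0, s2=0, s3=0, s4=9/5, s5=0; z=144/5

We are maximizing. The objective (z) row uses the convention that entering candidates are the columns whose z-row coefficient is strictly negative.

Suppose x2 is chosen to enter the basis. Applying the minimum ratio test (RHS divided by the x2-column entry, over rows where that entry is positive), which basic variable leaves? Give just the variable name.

Ratios: row 1 (s1): (116/5)/(12/5) = 29/3; row 2 (s2): (56/5)/(7/5) = 8; row 3 (s3): (87/5)/(19/5) = 87/19; row 4 (x4): (16/5)/(2/5) = 8; row 5 (s5): entry -18/5 ≤ 0, skip.
Minimum ratio 87/19 is in the s3 row, so s3 leaves.

s3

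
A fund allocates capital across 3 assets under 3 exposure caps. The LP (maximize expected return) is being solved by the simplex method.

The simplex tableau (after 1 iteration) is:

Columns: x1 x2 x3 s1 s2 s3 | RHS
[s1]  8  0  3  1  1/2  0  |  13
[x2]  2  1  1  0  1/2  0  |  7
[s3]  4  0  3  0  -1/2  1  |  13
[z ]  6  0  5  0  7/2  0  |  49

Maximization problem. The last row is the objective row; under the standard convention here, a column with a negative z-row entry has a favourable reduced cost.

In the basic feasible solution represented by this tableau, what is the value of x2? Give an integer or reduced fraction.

7

x2 is basic (row 2); its value is the RHS of that row: 7.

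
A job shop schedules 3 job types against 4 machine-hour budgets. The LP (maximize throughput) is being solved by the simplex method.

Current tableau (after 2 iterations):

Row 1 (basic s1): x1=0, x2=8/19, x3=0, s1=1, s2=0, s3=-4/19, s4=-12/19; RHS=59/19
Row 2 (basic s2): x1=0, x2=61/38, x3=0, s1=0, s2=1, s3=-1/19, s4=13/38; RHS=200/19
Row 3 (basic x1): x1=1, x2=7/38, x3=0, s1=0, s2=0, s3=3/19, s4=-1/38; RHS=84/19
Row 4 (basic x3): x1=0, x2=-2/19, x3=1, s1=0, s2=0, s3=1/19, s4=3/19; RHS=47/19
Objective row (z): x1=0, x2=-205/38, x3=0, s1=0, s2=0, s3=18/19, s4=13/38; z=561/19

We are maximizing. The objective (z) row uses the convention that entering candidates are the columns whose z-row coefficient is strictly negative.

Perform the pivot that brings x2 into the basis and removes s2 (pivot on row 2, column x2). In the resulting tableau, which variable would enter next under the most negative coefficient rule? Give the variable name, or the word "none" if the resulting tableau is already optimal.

Pivot element 61/38. New z-row = old z-row − (-205/38)·(row 2/(61/38)).
Updated z-row coefficients: x1: 0, x2: 0, x3: 0, s1: 0, s2: 205/61, s3: 47/61, s4: 91/61.
No coefficient is strictly negative; the tableau after this pivot is optimal.

none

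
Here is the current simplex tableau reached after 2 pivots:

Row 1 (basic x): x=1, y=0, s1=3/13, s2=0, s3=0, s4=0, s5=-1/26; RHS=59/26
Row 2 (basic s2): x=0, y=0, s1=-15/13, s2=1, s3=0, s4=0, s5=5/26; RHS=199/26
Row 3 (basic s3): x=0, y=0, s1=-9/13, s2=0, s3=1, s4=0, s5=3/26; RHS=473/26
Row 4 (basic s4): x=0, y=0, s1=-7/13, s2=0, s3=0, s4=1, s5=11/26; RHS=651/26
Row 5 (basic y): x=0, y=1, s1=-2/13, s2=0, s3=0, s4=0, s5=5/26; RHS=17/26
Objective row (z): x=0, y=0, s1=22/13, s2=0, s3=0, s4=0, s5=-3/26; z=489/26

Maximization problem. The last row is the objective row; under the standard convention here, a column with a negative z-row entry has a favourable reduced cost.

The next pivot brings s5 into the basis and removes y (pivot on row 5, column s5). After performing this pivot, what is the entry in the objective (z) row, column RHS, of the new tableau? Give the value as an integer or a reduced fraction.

Pivot element is row 5, column s5: 5/26.
Normalize row 5: new (row 5, RHS) = (17/26)/(5/26) = 17/5.
z-row ← z-row − (-3/26)·(new row 5): 489/26 − (-3/26)·(17/5) = 96/5.

96/5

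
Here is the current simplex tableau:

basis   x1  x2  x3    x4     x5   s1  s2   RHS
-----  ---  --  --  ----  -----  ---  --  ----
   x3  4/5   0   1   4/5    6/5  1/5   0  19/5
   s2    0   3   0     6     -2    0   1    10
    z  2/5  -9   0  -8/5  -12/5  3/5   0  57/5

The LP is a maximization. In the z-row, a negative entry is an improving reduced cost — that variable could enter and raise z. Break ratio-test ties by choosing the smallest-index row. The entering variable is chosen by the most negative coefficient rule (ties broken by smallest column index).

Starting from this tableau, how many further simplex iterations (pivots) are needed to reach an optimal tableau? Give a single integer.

pivot: x2 in, s2 out → z = 207/5
pivot: x5 in, x3 out → z = 68
No improving column remains; optimal.

2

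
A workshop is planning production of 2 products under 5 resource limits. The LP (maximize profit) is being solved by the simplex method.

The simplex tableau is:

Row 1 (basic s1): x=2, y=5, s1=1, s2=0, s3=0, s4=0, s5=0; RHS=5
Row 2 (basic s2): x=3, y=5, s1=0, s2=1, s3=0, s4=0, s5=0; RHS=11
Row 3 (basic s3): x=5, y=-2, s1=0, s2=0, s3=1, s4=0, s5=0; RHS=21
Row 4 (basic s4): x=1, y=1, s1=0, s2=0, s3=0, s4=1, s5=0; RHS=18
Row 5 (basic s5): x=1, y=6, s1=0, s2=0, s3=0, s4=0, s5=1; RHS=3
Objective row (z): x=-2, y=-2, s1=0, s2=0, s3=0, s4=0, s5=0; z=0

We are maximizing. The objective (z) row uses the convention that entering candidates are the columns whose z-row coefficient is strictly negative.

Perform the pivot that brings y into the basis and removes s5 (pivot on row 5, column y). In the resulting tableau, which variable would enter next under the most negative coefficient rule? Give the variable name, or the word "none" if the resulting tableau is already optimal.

x

Pivot element 6. New z-row = old z-row − (-2)·(row 5/6).
Updated z-row coefficients: x: -5/3, y: 0, s1: 0, s2: 0, s3: 0, s4: 0, s5: 1/3.
The most negative is -5/3 in column x, so x would enter next.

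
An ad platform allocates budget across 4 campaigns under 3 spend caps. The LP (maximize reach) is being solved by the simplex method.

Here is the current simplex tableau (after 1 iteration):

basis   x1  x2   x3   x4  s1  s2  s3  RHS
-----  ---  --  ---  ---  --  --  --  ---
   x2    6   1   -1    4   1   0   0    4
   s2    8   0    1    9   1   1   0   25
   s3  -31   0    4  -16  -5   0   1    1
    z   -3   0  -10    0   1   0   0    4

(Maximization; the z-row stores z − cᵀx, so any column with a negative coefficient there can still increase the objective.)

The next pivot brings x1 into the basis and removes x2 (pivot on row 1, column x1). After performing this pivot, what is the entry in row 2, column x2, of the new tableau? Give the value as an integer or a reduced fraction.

-4/3

Pivot element is row 1, column x1: 6.
Normalize row 1: new (row 1, x2) = 1/6 = 1/6.
row 2 ← row 2 − 8·(new row 1): 0 − 8·(1/6) = -4/3.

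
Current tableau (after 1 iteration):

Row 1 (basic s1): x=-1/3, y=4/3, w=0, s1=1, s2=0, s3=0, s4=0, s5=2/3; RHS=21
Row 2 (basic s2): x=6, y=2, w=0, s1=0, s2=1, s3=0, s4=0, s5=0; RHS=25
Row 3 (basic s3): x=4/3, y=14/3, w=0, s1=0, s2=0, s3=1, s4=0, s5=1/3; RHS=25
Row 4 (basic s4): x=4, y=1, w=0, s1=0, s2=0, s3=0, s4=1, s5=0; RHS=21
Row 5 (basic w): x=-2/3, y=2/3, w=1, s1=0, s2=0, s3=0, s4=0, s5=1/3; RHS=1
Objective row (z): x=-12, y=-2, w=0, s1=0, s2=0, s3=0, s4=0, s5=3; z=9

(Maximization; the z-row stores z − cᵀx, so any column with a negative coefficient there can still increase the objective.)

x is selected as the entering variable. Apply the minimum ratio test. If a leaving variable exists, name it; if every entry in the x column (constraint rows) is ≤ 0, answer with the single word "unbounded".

Ratios: row 1 (s1): entry -1/3 ≤ 0, skip; row 2 (s2): 25/6 = 25/6; row 3 (s3): 25/(4/3) = 75/4; row 4 (s4): 21/4 = 21/4; row 5 (w): entry -2/3 ≤ 0, skip.
Minimum ratio is in the s2 row, so s2 leaves.

s2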